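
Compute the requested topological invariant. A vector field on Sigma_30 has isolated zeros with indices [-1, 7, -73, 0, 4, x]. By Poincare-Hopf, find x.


Poincare-Hopf: sum of indices = chi(M).
chi(Sigma_30) = 2 - 2*30 = -58.
Sum of known indices = -63.
x = chi - (sum known) = -58 - (-63) = 5

5


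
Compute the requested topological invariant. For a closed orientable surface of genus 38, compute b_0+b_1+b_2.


For Sigma_38: b_0 = 1, b_1 = 2g = 76, b_2 = 1.
Total = 1 + 76 + 1 = 78

78


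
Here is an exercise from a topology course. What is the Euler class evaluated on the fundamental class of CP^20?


For any closed oriented manifold, <e(TM),[M]> = chi(M).
chi(CP^20) = 20+1 = 21

21


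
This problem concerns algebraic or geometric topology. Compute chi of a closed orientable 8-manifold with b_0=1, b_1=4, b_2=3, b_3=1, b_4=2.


By Poincare duality b_k = b_{8-k}, so full Betti numbers: b_0=1, b_1=4, b_2=3, b_3=1, b_4=2, b_5=1, b_6=3, b_7=4, b_8=1.
chi = sum (-1)^k b_k = 0

0


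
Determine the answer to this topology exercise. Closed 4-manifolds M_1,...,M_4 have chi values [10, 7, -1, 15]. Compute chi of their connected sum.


For n-manifolds: chi(A#B) = chi(A) + chi(B) - chi(S^4).
chi(S^4) = 1 + (-1)^4 = 2.
chi(#) = (sum chi_i) - (4-1)*chi(S^4) = 31 - 3*2 = 25

25


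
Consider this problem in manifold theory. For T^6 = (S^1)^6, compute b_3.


By the Kunneth formula, b_k(T^n) = C(n,k).
b_3(T^6) = C(6,3).
C(6,3) = 6!/(3!*3!) = 20

20


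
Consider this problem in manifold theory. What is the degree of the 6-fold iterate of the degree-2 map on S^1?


deg(f) = 2. Degree is multiplicative: deg(f^6) = (deg f)^6.
deg(f^6) = (2)^6 = 64

64


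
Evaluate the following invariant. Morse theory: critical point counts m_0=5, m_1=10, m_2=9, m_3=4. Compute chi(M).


Morse theory: chi(M) = sum_k (-1)^k m_k where m_k = #(index-k critical points).
= (5) + (-10) + (9) + (-4) = 0

0


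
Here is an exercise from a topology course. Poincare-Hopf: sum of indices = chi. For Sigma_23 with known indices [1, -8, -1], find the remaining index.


Poincare-Hopf: sum of indices = chi(M).
chi(Sigma_23) = 2 - 2*23 = -44.
Sum of known indices = -8.
x = chi - (sum known) = -44 - (-8) = -36

-36


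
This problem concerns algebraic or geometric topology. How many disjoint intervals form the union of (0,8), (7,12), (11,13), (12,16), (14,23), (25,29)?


Sort and merge overlapping open intervals.
Merged: (0,23), (25,29).
Number of components = 2

2


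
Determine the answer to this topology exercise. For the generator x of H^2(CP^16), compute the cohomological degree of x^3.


|x| = 2 in H^*(CP^n).
|x^3| = 3 * |x| = 3 * 2 = 6

6


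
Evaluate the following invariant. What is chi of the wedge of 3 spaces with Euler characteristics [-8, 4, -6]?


chi(A v B) = chi(A) + chi(B) - 1 (one point identified).
For 3 spaces: chi = (sum chi_i) - (3 - 1).
sum = -10; chi = -10 - 2 = -12

-12


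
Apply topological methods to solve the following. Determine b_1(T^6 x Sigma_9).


pi_1(A x B) = pi_1(A) x pi_1(B); rank of abelianization = b_1.
b_1(T^6) = 6, b_1(Sigma_9) = 2*9 = 18.
b_1(product) = 6 + 18 = 24

24


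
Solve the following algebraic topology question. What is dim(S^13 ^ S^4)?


S^m ^ S^n = S^{m+n}.
k = 13 + 4 = 17

17


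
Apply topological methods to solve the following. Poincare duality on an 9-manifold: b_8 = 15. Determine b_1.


Poincare duality for closed orientable n-manifolds: b_k = b_{n-k}.
Here n = 9, so b_1 = b_8 = 15

15


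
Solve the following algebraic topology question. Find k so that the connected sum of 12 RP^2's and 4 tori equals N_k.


Since a >= 1, the sum is non-orientable; each T^2 can be replaced by RP^2 # RP^2 (since T^2#RP^2 = 3RP^2).
Total crosscaps k = 12 + 2*4 = 20.
Check via chi: chi = 12*1 + 4*0 - (12+4-1)*2 = -18 = 2 - k = -18. Consistent.

20


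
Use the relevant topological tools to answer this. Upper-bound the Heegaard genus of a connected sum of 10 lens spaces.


Heegaard genus satisfies g(A#B) <= g(A) + g(B).
Each lens space has g = 1.
Upper bound: 10 * 1 = 10

10


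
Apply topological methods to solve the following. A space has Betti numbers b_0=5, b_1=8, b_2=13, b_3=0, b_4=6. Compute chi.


chi = sum_k (-1)^k b_k.
= (5) + (-8) + (13) + (0) + (6)
= 16

16


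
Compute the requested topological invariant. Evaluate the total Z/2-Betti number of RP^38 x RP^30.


dim H^*(RP^n; Z/2) = n+1 (one Z/2 in each degree 0..n).
Total Betti number is multiplicative.
Total = (38+1) * (30+1) = 39 * 31 = 1209

1209


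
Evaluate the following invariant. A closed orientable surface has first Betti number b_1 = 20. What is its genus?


For a closed orientable surface: b_1 = 2g.
20 = 2g
g = 20 / 2 = 10

10


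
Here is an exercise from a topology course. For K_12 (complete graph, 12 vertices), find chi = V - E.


K_12: V = 12, E = C(12,2) = 66.
chi = V - E = 12 - 66 = -54

-54


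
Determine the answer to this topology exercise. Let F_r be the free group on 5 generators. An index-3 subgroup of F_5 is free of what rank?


Nielsen-Schreier: an index-n subgroup of F_r is free of rank 1 + n(r-1).
Equivalently: chi(cover) = n*chi(base); chi(vee_r S^1) = 1 - 5 = -4.
chi(E) = 3*(-4) = -12; rank = 1 - chi(E) = 1 - (-12) = 13.
rank = 1 + 3*(5-1) = 1 + 12 = 13

13


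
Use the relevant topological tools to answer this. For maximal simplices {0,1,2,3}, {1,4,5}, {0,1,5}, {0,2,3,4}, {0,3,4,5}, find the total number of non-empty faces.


Each maximal simplex on m vertices has 2^m - 1 nonempty faces.
Take the union (dedupe shared faces).
Total distinct faces = 35

35


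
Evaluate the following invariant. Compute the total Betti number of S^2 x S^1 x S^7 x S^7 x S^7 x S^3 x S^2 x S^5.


Total Betti number is multiplicative under products.
Each S^d (d>=1) has total Betti number 2.
There are 8 sphere factors.
Total = 2^8 = 256

256


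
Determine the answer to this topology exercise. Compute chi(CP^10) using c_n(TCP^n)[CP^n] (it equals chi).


For any closed oriented manifold, <e(TM),[M]> = chi(M).
chi(CP^10) = 10+1 = 11

11


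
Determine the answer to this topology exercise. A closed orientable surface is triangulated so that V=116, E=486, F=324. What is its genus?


chi = V - E + F = 116 - 486 + 324 = -46
For orientable closed surface: chi = 2 - 2g, so g = (2 - chi)/2.
g = (2 - (-46)) / 2 = 48 / 2 = 24

24


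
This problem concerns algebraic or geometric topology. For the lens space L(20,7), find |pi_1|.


pi_1(L(p,q)) = Z/pZ for any q coprime to p.
|pi_1(L(20,7))| = 20

20


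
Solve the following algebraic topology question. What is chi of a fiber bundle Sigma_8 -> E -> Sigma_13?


For a fiber bundle F -> E -> B (with CW structure): chi(E) = chi(B) * chi(F).
chi(Sigma_13) = -24, chi(Sigma_8) = -14.
chi(E) = (-24) * (-14) = 336

336


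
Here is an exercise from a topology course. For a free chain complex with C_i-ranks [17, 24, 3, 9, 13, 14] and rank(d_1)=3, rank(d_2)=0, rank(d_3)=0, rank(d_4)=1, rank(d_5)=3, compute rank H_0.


rank H_k = rank(ker d_k) - rank(im d_{k+1}).
rank(ker d_0) = rank(C_0) - rank(d_0) = 17 - 0 = 17.
rank(im d_{0+1}) = 3.
rank H_0 = 17 - 3 = 14

14


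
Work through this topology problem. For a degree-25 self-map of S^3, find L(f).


On S^3: L(f) = tr(f_0*) + (-1)^3 tr(f_3*) = 1 + (-1)^3 * deg(f).
L(f) = 1 + (-1)^3 * 25 = 1 + -25 = -24

-24


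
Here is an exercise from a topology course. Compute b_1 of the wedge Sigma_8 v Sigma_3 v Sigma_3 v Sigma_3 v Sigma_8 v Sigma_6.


For a wedge X v Y: reduced H_k(X v Y) = H_k(X) + H_k(Y).
Each Sigma_g contributes b_1 = 2g.
b_1 = 16 + 6 + 6 + 6 + 16 + 12 = 62

62


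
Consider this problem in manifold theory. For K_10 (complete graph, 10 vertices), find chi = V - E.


K_10: V = 10, E = C(10,2) = 45.
chi = V - E = 10 - 45 = -35

-35


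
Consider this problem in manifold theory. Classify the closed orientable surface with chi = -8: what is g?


chi = 2 - 2g for closed orientable surfaces.
-8 = 2 - 2g
2g = 2 - (-8) = 10
g = 5

5


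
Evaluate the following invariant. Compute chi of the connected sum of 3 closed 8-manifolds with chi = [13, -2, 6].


For n-manifolds: chi(A#B) = chi(A) + chi(B) - chi(S^8).
chi(S^8) = 1 + (-1)^8 = 2.
chi(#) = (sum chi_i) - (3-1)*chi(S^8) = 17 - 2*2 = 13

13


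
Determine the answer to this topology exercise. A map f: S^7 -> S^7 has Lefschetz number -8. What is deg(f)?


L(f) = 1 + (-1)^7 deg(f) on S^7.
-8 = 1 + (-1)^7 * deg(f)
(-1)^7 * deg(f) = -9
deg(f) = 9

9


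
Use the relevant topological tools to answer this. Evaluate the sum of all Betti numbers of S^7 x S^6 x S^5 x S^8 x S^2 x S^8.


Total Betti number is multiplicative under products.
Each S^d (d>=1) has total Betti number 2.
There are 6 sphere factors.
Total = 2^6 = 64

64


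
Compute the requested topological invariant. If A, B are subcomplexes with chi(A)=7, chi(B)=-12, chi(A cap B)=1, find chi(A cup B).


chi(A cup B) = chi(A) + chi(B) - chi(A cap B)
= 7 + (-12) - (1)
= -6

-6


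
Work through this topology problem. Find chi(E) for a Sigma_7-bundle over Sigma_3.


For a fiber bundle F -> E -> B (with CW structure): chi(E) = chi(B) * chi(F).
chi(Sigma_3) = -4, chi(Sigma_7) = -12.
chi(E) = (-4) * (-12) = 48

48


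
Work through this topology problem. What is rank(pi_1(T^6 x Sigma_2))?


pi_1(A x B) = pi_1(A) x pi_1(B); rank of abelianization = b_1.
b_1(T^6) = 6, b_1(Sigma_2) = 2*2 = 4.
b_1(product) = 6 + 4 = 10

10


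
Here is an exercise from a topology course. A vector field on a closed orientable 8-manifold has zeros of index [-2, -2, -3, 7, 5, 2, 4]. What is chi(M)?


Poincare-Hopf: chi(M) = sum of indices of zeros.
chi = (-2) + (-2) + (-3) + (7) + (5) + (2) + (4) = 11

11


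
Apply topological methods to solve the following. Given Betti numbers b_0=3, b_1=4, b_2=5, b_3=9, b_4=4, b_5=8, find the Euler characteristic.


chi = sum_k (-1)^k b_k.
= (3) + (-4) + (5) + (-9) + (4) + (-8)
= -9

-9


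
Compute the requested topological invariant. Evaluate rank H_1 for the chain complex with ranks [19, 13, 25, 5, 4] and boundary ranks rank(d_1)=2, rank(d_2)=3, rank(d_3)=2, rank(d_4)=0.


rank H_k = rank(ker d_k) - rank(im d_{k+1}).
rank(ker d_1) = rank(C_1) - rank(d_1) = 13 - 2 = 11.
rank(im d_{1+1}) = 3.
rank H_1 = 11 - 3 = 8

8


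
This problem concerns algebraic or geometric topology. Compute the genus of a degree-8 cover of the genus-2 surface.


For an n-sheeted cover: chi(E) = n * chi(B).
chi(Sigma_2) = 2 - 2*2 = -2.
chi(E) = 8 * (-2) = -16.
genus(E) = (2 - chi(E))/2 = (2 - (-16))/2 = 18/2 = 9

9


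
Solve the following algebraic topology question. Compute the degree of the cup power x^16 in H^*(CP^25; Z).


|x| = 2 in H^*(CP^n).
|x^16| = 16 * |x| = 16 * 2 = 32

32


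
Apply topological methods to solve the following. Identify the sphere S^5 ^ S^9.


S^m ^ S^n = S^{m+n}.
k = 5 + 9 = 14

14


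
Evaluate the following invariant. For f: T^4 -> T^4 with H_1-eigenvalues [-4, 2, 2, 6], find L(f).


For a torus self-map: L(f) = det(I - A) where A acts on H_1.
L(f) = (1--4) * (1-2) * (1-2) * (1-6) = 5 * -1 * -1 * -5 = -25

-25


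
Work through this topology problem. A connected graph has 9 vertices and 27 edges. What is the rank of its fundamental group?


For a connected graph: rank(pi_1) = b_1 = E - V + 1 = 1 - chi.
chi = V - E = 9 - 27 = -18.
rank = 1 - (-18) = 27 - 9 + 1 = 19

19


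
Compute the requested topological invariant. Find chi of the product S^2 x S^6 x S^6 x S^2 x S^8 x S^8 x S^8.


chi is multiplicative: chi(X x Y) = chi(X) chi(Y).
Each even-dim sphere has chi = 2. There are 7 factors.
chi = 2^7 = 128

128


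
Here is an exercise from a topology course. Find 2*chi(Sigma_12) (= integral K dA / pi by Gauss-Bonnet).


Gauss-Bonnet: integral K dA = 2*pi*chi(M).
chi(Sigma_12) = 2 - 2*12 = -22.
(integral K dA)/pi = 2*chi = 2*(-22) = -44

-44


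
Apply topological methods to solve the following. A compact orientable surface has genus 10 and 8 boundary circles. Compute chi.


For a compact orientable surface with genus g and b boundary components: chi = 2 - 2g - b.
chi = 2 - 2*10 - 8 = 2 - 20 - 8 = -26

-26


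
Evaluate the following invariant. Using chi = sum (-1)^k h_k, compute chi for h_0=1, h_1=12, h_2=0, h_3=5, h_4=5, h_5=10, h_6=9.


Handles of index k contribute (-1)^k to chi (same as CW cells).
chi = (1) + (-12) + (0) + (-5) + (5) + (-10) + (9) = -12

-12


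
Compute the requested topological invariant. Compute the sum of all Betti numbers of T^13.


b_k(T^13) = C(13,k), so the sum over k is sum_k C(13,k) = 2^13.
Total = 2^13 = 8192

8192


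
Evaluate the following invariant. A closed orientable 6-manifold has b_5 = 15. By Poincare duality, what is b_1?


Poincare duality for closed orientable n-manifolds: b_k = b_{n-k}.
Here n = 6, so b_1 = b_5 = 15

15


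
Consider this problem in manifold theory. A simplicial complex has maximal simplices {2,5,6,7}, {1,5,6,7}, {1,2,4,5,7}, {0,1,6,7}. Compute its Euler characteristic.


Enumerate all faces; f-vector: f_0=7, f_1=17, f_2=18, f_3=8, f_4=1.
chi = sum (-1)^k f_k = 1

1


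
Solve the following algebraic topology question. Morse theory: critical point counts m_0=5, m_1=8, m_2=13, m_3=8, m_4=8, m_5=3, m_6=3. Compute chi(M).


Morse theory: chi(M) = sum_k (-1)^k m_k where m_k = #(index-k critical points).
= (5) + (-8) + (13) + (-8) + (8) + (-3) + (3) = 10

10


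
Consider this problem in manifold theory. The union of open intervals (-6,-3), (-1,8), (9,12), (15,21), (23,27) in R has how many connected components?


Sort and merge overlapping open intervals.
Merged: (-6,-3), (-1,8), (9,12), (15,21), (23,27).
Number of components = 5

5


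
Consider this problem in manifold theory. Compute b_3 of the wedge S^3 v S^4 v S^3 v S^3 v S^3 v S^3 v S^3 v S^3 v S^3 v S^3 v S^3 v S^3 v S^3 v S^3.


For a wedge of spheres, H_k (k>0) is free on one generator per sphere of dimension k.
Spheres of dimension 3: count = 13.
b_3 = 13

13


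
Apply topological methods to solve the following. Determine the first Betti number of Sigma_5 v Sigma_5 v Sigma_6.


For a wedge X v Y: reduced H_k(X v Y) = H_k(X) + H_k(Y).
Each Sigma_g contributes b_1 = 2g.
b_1 = 10 + 10 + 12 = 32

32


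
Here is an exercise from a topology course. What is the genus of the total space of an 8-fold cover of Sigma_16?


For an n-sheeted cover: chi(E) = n * chi(B).
chi(Sigma_16) = 2 - 2*16 = -30.
chi(E) = 8 * (-30) = -240.
genus(E) = (2 - chi(E))/2 = (2 - (-240))/2 = 242/2 = 121

121


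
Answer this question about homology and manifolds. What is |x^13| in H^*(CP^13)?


|x| = 2 in H^*(CP^n).
|x^13| = 13 * |x| = 13 * 2 = 26

26


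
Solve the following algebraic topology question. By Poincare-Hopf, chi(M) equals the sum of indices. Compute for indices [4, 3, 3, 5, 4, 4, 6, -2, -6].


Poincare-Hopf: chi(M) = sum of indices of zeros.
chi = (4) + (3) + (3) + (5) + (4) + (4) + (6) + (-2) + (-6) = 21

21


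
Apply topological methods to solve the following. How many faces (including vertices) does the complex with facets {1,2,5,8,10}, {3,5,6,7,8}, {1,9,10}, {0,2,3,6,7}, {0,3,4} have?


Each maximal simplex on m vertices has 2^m - 1 nonempty faces.
Take the union (dedupe shared faces).
Total distinct faces = 90

90


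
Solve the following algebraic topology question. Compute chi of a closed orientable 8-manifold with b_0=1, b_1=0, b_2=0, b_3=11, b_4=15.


By Poincare duality b_k = b_{8-k}, so full Betti numbers: b_0=1, b_1=0, b_2=0, b_3=11, b_4=15, b_5=11, b_6=0, b_7=0, b_8=1.
chi = sum (-1)^k b_k = -5

-5


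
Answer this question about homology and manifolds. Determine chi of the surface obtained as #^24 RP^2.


For a non-orientable closed surface with k crosscaps: chi = 2 - k.
Here k = 24.
chi = 2 - 24 = -22

-22


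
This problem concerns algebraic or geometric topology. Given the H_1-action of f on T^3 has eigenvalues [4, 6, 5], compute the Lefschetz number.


For a torus self-map: L(f) = det(I - A) where A acts on H_1.
L(f) = (1-4) * (1-6) * (1-5) = -3 * -5 * -4 = -60

-60


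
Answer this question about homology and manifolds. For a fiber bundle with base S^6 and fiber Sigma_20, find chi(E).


chi(S^6) = 2 (n even), chi(Sigma_20) = 2 - 2*20 = -38.
chi(E) = 2 * (-38) = -76

-76


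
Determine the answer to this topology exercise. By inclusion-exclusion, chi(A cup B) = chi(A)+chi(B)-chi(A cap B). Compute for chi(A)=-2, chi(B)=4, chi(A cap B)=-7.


chi(A cup B) = chi(A) + chi(B) - chi(A cap B)
= -2 + (4) - (-7)
= 9

9


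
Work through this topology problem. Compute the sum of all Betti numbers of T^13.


b_k(T^13) = C(13,k), so the sum over k is sum_k C(13,k) = 2^13.
Total = 2^13 = 8192

8192


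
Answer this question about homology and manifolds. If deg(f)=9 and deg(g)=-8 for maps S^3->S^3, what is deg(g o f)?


Degree is multiplicative under composition: deg(g o f) = deg(g) * deg(f).
= -8 * 9 = -72

-72


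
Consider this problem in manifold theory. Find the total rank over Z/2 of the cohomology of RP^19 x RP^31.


dim H^*(RP^n; Z/2) = n+1 (one Z/2 in each degree 0..n).
Total Betti number is multiplicative.
Total = (19+1) * (31+1) = 20 * 32 = 640

640


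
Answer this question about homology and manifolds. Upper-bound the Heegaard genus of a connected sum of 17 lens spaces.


Heegaard genus satisfies g(A#B) <= g(A) + g(B).
Each lens space has g = 1.
Upper bound: 17 * 1 = 17

17


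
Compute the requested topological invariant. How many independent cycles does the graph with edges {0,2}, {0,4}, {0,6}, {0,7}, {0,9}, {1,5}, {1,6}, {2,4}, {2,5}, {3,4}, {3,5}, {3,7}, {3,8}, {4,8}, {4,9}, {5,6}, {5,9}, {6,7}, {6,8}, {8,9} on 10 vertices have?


b_1 = E - V + (number of components).
E = 20, V = 10, components = 1.
b_1 = 20 - 10 + 1 = 11

11


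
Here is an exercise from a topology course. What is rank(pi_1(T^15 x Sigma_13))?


pi_1(A x B) = pi_1(A) x pi_1(B); rank of abelianization = b_1.
b_1(T^15) = 15, b_1(Sigma_13) = 2*13 = 26.
b_1(product) = 15 + 26 = 41

41


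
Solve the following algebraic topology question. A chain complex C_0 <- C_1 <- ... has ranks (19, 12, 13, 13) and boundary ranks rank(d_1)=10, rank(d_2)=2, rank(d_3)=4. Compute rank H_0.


rank H_k = rank(ker d_k) - rank(im d_{k+1}).
rank(ker d_0) = rank(C_0) - rank(d_0) = 19 - 0 = 19.
rank(im d_{0+1}) = 10.
rank H_0 = 19 - 10 = 9

9


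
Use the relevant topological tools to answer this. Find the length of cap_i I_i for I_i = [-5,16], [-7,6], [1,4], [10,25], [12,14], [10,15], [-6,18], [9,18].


Intersection = [max(a_i), min(b_i)] = [12, 4].
Since 12 > 4, the intersection is empty.
Length = 0

0


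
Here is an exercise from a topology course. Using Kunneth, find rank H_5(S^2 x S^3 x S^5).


Each S^d has Poincare polynomial 1 + t^d.
The product S^2 x S^3 x S^5 has Poincare polynomial prod(1+t^d_i).
Expanding: b_0=1, b_2=1, b_3=1, b_5=2, b_7=1, b_8=1, b_10=1.
b_5 = 2

2


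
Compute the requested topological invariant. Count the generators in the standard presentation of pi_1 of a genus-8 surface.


Standard presentation: pi_1(Sigma_g) = <a_1,b_1,...,a_g,b_g | [a_1,b_1]...[a_g,b_g] = 1>.
Number of generators = 2g = 2*8 = 16

16


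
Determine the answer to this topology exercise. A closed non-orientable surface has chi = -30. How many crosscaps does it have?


chi = 2 - k for closed non-orientable surfaces with k crosscaps.
-30 = 2 - k
k = 2 - (-30) = 32

32


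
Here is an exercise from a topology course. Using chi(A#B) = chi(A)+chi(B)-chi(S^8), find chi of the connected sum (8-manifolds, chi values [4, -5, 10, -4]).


For n-manifolds: chi(A#B) = chi(A) + chi(B) - chi(S^8).
chi(S^8) = 1 + (-1)^8 = 2.
chi(#) = (sum chi_i) - (4-1)*chi(S^8) = 5 - 3*2 = -1

-1


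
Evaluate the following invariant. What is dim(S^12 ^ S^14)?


S^m ^ S^n = S^{m+n}.
k = 12 + 14 = 26

26


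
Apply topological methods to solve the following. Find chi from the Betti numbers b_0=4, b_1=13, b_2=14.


chi = sum_k (-1)^k b_k.
= (4) + (-13) + (14)
= 5

5


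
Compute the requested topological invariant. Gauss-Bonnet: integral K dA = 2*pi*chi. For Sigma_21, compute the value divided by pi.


Gauss-Bonnet: integral K dA = 2*pi*chi(M).
chi(Sigma_21) = 2 - 2*21 = -40.
(integral K dA)/pi = 2*chi = 2*(-40) = -80

-80


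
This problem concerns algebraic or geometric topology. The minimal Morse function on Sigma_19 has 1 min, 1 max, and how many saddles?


A perfect Morse function has m_k = b_k.
For Sigma_19: b_0=1, b_1=2g=38, b_2=1.
Saddles m_1 = 2g = 38

38


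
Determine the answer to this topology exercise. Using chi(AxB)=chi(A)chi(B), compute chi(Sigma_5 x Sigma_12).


chi(Sigma_5) = 2 - 2*5 = -8
chi(Sigma_12) = 2 - 2*12 = -22
chi(product) = (-8) * (-22) = 176

176


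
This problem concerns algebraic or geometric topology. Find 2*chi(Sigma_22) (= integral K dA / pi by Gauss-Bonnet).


Gauss-Bonnet: integral K dA = 2*pi*chi(M).
chi(Sigma_22) = 2 - 2*22 = -42.
(integral K dA)/pi = 2*chi = 2*(-42) = -84

-84


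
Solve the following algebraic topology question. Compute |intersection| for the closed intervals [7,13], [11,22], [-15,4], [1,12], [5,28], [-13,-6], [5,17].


Intersection = [max(a_i), min(b_i)] = [11, -6].
Since 11 > -6, the intersection is empty.
Length = 0

0


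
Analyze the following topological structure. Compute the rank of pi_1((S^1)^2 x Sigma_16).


pi_1(A x B) = pi_1(A) x pi_1(B); rank of abelianization = b_1.
b_1(T^2) = 2, b_1(Sigma_16) = 2*16 = 32.
b_1(product) = 2 + 32 = 34

34


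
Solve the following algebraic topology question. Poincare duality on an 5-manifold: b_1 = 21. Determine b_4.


Poincare duality for closed orientable n-manifolds: b_k = b_{n-k}.
Here n = 5, so b_4 = b_1 = 21

21


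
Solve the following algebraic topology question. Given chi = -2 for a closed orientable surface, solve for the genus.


chi = 2 - 2g for closed orientable surfaces.
-2 = 2 - 2g
2g = 2 - (-2) = 4
g = 2

2


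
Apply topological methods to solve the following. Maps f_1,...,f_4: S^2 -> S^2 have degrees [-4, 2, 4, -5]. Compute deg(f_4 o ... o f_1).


Degree is multiplicative: deg(composition) = product of degrees.
= (-4) * (2) * (4) * (-5) = 160

160


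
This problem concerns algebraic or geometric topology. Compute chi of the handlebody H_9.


A genus-g handlebody deformation retracts to a wedge of g circles.
chi(vee_g S^1) = 1 - g.
chi(H_9) = 1 - 9 = -8

-8


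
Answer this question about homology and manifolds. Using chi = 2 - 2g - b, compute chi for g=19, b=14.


For a compact orientable surface with genus g and b boundary components: chi = 2 - 2g - b.
chi = 2 - 2*19 - 14 = 2 - 38 - 14 = -50

-50


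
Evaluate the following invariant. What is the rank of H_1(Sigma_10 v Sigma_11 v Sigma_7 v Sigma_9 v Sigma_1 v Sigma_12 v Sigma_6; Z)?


For a wedge X v Y: reduced H_k(X v Y) = H_k(X) + H_k(Y).
Each Sigma_g contributes b_1 = 2g.
b_1 = 20 + 22 + 14 + 18 + 2 + 24 + 12 = 112

112


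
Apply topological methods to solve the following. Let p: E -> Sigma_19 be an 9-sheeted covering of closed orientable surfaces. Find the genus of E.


For an n-sheeted cover: chi(E) = n * chi(B).
chi(Sigma_19) = 2 - 2*19 = -36.
chi(E) = 9 * (-36) = -324.
genus(E) = (2 - chi(E))/2 = (2 - (-324))/2 = 326/2 = 163

163


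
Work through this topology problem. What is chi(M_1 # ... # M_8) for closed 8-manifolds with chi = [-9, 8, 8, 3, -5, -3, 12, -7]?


For n-manifolds: chi(A#B) = chi(A) + chi(B) - chi(S^8).
chi(S^8) = 1 + (-1)^8 = 2.
chi(#) = (sum chi_i) - (8-1)*chi(S^8) = 7 - 7*2 = -7

-7


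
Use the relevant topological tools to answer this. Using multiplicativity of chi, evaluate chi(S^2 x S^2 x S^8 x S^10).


chi is multiplicative: chi(X x Y) = chi(X) chi(Y).
Each even-dim sphere has chi = 2. There are 4 factors.
chi = 2^4 = 16

16


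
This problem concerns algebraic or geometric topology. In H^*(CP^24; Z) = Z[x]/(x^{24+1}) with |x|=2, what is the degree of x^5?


|x| = 2 in H^*(CP^n).
|x^5| = 5 * |x| = 5 * 2 = 10

10


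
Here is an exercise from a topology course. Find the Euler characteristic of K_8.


K_8: V = 8, E = C(8,2) = 28.
chi = V - E = 8 - 28 = -20

-20


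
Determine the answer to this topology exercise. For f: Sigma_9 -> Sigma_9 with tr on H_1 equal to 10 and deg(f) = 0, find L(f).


L(f) = tr(f_0*) - tr(f_1*) + tr(f_2*).
= 1 - (10) + (0)
= -9

-9


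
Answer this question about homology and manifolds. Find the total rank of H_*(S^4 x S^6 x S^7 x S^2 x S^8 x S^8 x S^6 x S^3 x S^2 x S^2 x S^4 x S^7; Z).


Total Betti number is multiplicative under products.
Each S^d (d>=1) has total Betti number 2.
There are 12 sphere factors.
Total = 2^12 = 4096

4096


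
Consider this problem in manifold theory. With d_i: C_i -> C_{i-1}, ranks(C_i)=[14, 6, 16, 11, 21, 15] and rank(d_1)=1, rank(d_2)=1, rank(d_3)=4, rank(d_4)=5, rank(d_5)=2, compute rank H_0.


rank H_k = rank(ker d_k) - rank(im d_{k+1}).
rank(ker d_0) = rank(C_0) - rank(d_0) = 14 - 0 = 14.
rank(im d_{0+1}) = 1.
rank H_0 = 14 - 1 = 13

13


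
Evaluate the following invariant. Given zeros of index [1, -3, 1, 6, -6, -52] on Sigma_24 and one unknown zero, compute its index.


Poincare-Hopf: sum of indices = chi(M).
chi(Sigma_24) = 2 - 2*24 = -46.
Sum of known indices = -53.
x = chi - (sum known) = -46 - (-53) = 7

7


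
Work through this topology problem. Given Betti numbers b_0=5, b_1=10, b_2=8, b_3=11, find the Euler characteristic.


chi = sum_k (-1)^k b_k.
= (5) + (-10) + (8) + (-11)
= -8

-8


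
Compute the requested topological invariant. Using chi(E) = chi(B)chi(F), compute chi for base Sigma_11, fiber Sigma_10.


For a fiber bundle F -> E -> B (with CW structure): chi(E) = chi(B) * chi(F).
chi(Sigma_11) = -20, chi(Sigma_10) = -18.
chi(E) = (-20) * (-18) = 360

360


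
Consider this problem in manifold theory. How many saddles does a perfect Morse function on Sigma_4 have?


A perfect Morse function has m_k = b_k.
For Sigma_4: b_0=1, b_1=2g=8, b_2=1.
Saddles m_1 = 2g = 8

8


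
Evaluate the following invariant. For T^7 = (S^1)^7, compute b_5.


By the Kunneth formula, b_k(T^n) = C(n,k).
b_5(T^7) = C(7,5).
C(7,5) = 7!/(5!*2!) = 21

21


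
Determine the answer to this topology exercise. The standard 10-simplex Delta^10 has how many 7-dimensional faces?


Delta^10 has 10+1 vertices. A 7-face is a choice of 7+1 vertices.
f_7 = C(10+1, 7+1) = C(11,8) = 165

165


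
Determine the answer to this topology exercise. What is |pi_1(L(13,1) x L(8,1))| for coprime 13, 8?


pi_1(X x Y) = pi_1(X) x pi_1(Y).
pi_1(L(13,1)) = Z/13, pi_1(L(8,1)) = Z/8.
|Z/13 x Z/8| = 13 * 8 = 104

104


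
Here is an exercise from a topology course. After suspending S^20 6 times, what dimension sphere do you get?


Each suspension raises dimension by 1: Sigma S^n = S^{n+1}.
Sigma^6 S^20 = S^{20+6} = S^26

26


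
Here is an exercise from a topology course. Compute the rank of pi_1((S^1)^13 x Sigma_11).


pi_1(A x B) = pi_1(A) x pi_1(B); rank of abelianization = b_1.
b_1(T^13) = 13, b_1(Sigma_11) = 2*11 = 22.
b_1(product) = 13 + 22 = 35

35


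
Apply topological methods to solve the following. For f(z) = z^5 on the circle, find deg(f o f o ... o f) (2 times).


deg(f) = 5. Degree is multiplicative: deg(f^2) = (deg f)^2.
deg(f^2) = (5)^2 = 25

25


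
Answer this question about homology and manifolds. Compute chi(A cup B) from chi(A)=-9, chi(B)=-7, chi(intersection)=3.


chi(A cup B) = chi(A) + chi(B) - chi(A cap B)
= -9 + (-7) - (3)
= -19

-19


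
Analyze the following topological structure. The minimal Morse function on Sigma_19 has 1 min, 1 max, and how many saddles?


A perfect Morse function has m_k = b_k.
For Sigma_19: b_0=1, b_1=2g=38, b_2=1.
Saddles m_1 = 2g = 38

38


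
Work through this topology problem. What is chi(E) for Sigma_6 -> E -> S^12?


chi(S^12) = 2 (n even), chi(Sigma_6) = 2 - 2*6 = -10.
chi(E) = 2 * (-10) = -20

-20


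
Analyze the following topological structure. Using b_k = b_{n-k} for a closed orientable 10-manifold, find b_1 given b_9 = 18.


Poincare duality for closed orientable n-manifolds: b_k = b_{n-k}.
Here n = 10, so b_1 = b_9 = 18

18


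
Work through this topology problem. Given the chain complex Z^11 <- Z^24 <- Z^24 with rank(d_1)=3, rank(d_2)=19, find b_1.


rank H_k = rank(ker d_k) - rank(im d_{k+1}).
rank(ker d_1) = rank(C_1) - rank(d_1) = 24 - 3 = 21.
rank(im d_{1+1}) = 19.
rank H_1 = 21 - 19 = 2

2


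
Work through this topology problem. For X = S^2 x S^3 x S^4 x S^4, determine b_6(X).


Each S^d has Poincare polynomial 1 + t^d.
The product S^2 x S^3 x S^4 x S^4 has Poincare polynomial prod(1+t^d_i).
Expanding: b_0=1, b_2=1, b_3=1, b_4=2, b_5=1, b_6=2, b_7=2, b_8=1, b_9=2, b_10=1, b_11=1, b_13=1.
b_6 = 2

2


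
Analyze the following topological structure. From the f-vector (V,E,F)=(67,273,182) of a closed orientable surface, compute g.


chi = V - E + F = 67 - 273 + 182 = -24
For orientable closed surface: chi = 2 - 2g, so g = (2 - chi)/2.
g = (2 - (-24)) / 2 = 26 / 2 = 13

13


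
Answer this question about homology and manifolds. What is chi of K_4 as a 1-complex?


K_4: V = 4, E = C(4,2) = 6.
chi = V - E = 4 - 6 = -2

-2


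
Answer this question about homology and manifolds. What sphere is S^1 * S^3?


Join of spheres: S^m * S^n = S^{m+n+1}.
dim = 1 + 3 + 1 = 5

5


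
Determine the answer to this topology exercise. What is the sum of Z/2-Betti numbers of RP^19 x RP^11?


dim H^*(RP^n; Z/2) = n+1 (one Z/2 in each degree 0..n).
Total Betti number is multiplicative.
Total = (19+1) * (11+1) = 20 * 12 = 240

240


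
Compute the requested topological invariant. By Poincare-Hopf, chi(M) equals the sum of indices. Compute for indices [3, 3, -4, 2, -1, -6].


Poincare-Hopf: chi(M) = sum of indices of zeros.
chi = (3) + (3) + (-4) + (2) + (-1) + (-6) = -3

-3


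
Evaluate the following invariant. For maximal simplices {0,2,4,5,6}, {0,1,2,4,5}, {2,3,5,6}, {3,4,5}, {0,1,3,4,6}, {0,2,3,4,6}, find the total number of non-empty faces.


Each maximal simplex on m vertices has 2^m - 1 nonempty faces.
Take the union (dedupe shared faces).
Total distinct faces = 80

80


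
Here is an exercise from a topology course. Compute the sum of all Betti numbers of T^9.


b_k(T^9) = C(9,k), so the sum over k is sum_k C(9,k) = 2^9.
Total = 2^9 = 512

512


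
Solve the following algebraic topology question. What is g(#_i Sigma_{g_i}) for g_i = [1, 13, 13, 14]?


Genus is additive under connected sum of orientable surfaces.
g = 1 + 13 + 13 + 14 = 41

41


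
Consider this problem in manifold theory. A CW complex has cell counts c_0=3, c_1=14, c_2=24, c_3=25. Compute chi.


chi = sum_k (-1)^k c_k.
= (-1)^0*3 + (-1)^1*14 + (-1)^2*24 + (-1)^3*25
= (3) + (-14) + (24) + (-25)
= -12

-12


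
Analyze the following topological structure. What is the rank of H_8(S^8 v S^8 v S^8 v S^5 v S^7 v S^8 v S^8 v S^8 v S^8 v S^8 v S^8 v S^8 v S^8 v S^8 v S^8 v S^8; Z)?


For a wedge of spheres, H_k (k>0) is free on one generator per sphere of dimension k.
Spheres of dimension 8: count = 14.
b_8 = 14

14


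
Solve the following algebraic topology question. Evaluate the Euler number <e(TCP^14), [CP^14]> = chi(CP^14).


For any closed oriented manifold, <e(TM),[M]> = chi(M).
chi(CP^14) = 14+1 = 15

15


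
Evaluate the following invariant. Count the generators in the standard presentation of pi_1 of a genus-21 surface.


Standard presentation: pi_1(Sigma_g) = <a_1,b_1,...,a_g,b_g | [a_1,b_1]...[a_g,b_g] = 1>.
Number of generators = 2g = 2*21 = 42

42


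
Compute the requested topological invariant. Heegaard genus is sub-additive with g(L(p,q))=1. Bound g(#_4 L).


Heegaard genus satisfies g(A#B) <= g(A) + g(B).
Each lens space has g = 1.
Upper bound: 4 * 1 = 4

4


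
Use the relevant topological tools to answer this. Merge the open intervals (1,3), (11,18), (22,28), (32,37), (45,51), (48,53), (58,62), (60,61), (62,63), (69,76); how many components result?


Sort and merge overlapping open intervals.
Merged: (1,3), (11,18), (22,28), (32,37), (45,53), (58,62), (62,63), (69,76).
Number of components = 8

8


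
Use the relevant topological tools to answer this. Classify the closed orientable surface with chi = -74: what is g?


chi = 2 - 2g for closed orientable surfaces.
-74 = 2 - 2g
2g = 2 - (-74) = 76
g = 38

38


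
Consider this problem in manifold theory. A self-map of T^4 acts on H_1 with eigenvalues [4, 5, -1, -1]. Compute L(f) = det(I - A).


For a torus self-map: L(f) = det(I - A) where A acts on H_1.
L(f) = (1-4) * (1-5) * (1--1) * (1--1) = -3 * -4 * 2 * 2 = 48

48


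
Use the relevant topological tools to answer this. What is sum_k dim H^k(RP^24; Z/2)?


H^k(RP^24; Z/2) = Z/2 for each 0 <= k <= 24.
Total dimension = 24 + 1 = 25

25


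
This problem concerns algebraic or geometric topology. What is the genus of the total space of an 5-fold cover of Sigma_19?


For an n-sheeted cover: chi(E) = n * chi(B).
chi(Sigma_19) = 2 - 2*19 = -36.
chi(E) = 5 * (-36) = -180.
genus(E) = (2 - chi(E))/2 = (2 - (-180))/2 = 182/2 = 91

91


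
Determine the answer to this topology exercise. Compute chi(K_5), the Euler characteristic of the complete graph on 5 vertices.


K_5: V = 5, E = C(5,2) = 10.
chi = V - E = 5 - 10 = -5

-5


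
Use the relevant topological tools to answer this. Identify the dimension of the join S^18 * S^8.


Join of spheres: S^m * S^n = S^{m+n+1}.
dim = 18 + 8 + 1 = 27

27


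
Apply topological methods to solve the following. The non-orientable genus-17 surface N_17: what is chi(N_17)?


For a non-orientable closed surface with k crosscaps: chi = 2 - k.
Here k = 17.
chi = 2 - 17 = -15

-15


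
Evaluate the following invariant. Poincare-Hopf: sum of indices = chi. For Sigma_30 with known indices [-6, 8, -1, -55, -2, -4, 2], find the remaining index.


Poincare-Hopf: sum of indices = chi(M).
chi(Sigma_30) = 2 - 2*30 = -58.
Sum of known indices = -58.
x = chi - (sum known) = -58 - (-58) = 0

0


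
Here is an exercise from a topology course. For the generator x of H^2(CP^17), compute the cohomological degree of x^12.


|x| = 2 in H^*(CP^n).
|x^12| = 12 * |x| = 12 * 2 = 24

24


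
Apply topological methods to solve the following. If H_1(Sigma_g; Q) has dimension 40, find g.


For a closed orientable surface: b_1 = 2g.
40 = 2g
g = 40 / 2 = 20

20


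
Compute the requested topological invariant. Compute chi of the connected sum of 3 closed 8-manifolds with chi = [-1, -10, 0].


For n-manifolds: chi(A#B) = chi(A) + chi(B) - chi(S^8).
chi(S^8) = 1 + (-1)^8 = 2.
chi(#) = (sum chi_i) - (3-1)*chi(S^8) = -11 - 2*2 = -15

-15


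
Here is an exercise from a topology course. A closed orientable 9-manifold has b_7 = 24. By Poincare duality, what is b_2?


Poincare duality for closed orientable n-manifolds: b_k = b_{n-k}.
Here n = 9, so b_2 = b_7 = 24

24


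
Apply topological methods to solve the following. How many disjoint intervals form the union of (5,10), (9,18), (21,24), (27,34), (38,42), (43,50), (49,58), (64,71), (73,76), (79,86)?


Sort and merge overlapping open intervals.
Merged: (5,18), (21,24), (27,34), (38,42), (43,58), (64,71), (73,76), (79,86).
Number of components = 8

8


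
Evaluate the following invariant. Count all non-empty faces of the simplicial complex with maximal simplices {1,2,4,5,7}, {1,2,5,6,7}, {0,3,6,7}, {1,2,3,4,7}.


Each maximal simplex on m vertices has 2^m - 1 nonempty faces.
Take the union (dedupe shared faces).
Total distinct faces = 73

73


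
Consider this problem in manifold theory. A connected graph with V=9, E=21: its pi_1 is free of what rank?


For a connected graph: rank(pi_1) = b_1 = E - V + 1 = 1 - chi.
chi = V - E = 9 - 21 = -12.
rank = 1 - (-12) = 21 - 9 + 1 = 13

13


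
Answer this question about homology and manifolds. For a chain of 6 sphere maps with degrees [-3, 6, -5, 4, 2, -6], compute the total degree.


Degree is multiplicative: deg(composition) = product of degrees.
= (-3) * (6) * (-5) * (4) * (2) * (-6) = -4320

-4320


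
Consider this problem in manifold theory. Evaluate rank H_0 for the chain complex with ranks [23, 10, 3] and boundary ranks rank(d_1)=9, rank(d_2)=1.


rank H_k = rank(ker d_k) - rank(im d_{k+1}).
rank(ker d_0) = rank(C_0) - rank(d_0) = 23 - 0 = 23.
rank(im d_{0+1}) = 9.
rank H_0 = 23 - 9 = 14

14


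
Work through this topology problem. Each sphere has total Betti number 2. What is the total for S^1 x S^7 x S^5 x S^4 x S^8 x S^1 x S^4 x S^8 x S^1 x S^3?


Total Betti number is multiplicative under products.
Each S^d (d>=1) has total Betti number 2.
There are 10 sphere factors.
Total = 2^10 = 1024

1024


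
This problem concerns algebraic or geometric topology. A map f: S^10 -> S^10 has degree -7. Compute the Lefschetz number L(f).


On S^10: L(f) = tr(f_0*) + (-1)^10 tr(f_10*) = 1 + (-1)^10 * deg(f).
L(f) = 1 + (-1)^10 * -7 = 1 + -7 = -6

-6


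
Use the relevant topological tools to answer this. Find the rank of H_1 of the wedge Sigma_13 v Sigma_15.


For a wedge: H_1(A v B) = H_1(A) + H_1(B).
b_1(Sigma_13) = 26, b_1(Sigma_15) = 30.
b_1 = 26 + 30 = 56

56


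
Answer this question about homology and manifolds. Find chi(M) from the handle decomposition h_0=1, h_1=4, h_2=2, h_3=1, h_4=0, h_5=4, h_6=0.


Handles of index k contribute (-1)^k to chi (same as CW cells).
chi = (1) + (-4) + (2) + (-1) + (0) + (-4) + (0) = -6

-6


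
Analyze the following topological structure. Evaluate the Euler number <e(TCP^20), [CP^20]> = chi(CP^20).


For any closed oriented manifold, <e(TM),[M]> = chi(M).
chi(CP^20) = 20+1 = 21

21


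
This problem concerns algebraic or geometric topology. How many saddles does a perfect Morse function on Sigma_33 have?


A perfect Morse function has m_k = b_k.
For Sigma_33: b_0=1, b_1=2g=66, b_2=1.
Saddles m_1 = 2g = 66

66


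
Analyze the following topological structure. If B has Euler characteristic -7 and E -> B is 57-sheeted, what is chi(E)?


For a finite covering: chi(E) = (number of sheets) * chi(B).
chi(E) = 57 * (-7) = -399

-399


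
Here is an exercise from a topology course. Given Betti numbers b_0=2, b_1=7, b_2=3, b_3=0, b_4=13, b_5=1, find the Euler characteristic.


chi = sum_k (-1)^k b_k.
= (2) + (-7) + (3) + (0) + (13) + (-1)
= 10

10


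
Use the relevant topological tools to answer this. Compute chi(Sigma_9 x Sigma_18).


chi(Sigma_9) = 2 - 2*9 = -16
chi(Sigma_18) = 2 - 2*18 = -34
chi(product) = (-16) * (-34) = 544

544


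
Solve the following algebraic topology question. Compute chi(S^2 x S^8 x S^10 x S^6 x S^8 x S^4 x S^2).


chi is multiplicative: chi(X x Y) = chi(X) chi(Y).
Each even-dim sphere has chi = 2. There are 7 factors.
chi = 2^7 = 128

128


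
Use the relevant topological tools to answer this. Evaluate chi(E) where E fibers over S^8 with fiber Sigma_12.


chi(S^8) = 2 (n even), chi(Sigma_12) = 2 - 2*12 = -22.
chi(E) = 2 * (-22) = -44

-44


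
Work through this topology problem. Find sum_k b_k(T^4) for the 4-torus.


b_k(T^4) = C(4,k), so the sum over k is sum_k C(4,k) = 2^4.
Total = 2^4 = 16

16


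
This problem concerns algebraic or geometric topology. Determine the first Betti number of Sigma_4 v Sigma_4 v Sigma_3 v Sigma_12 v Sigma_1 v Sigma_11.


For a wedge X v Y: reduced H_k(X v Y) = H_k(X) + H_k(Y).
Each Sigma_g contributes b_1 = 2g.
b_1 = 8 + 8 + 6 + 24 + 2 + 22 = 70

70


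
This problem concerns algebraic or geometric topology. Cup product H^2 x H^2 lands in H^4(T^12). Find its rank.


Cup product: H^p x H^q -> H^{p+q}; here p+q = 2+2 = 4.
rank H^k(T^n) = C(n,k).
C(12,4) = 495

495
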